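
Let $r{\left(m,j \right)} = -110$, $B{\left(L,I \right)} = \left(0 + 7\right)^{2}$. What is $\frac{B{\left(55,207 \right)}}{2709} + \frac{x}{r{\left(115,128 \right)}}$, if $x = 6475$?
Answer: $- \frac{501011}{8514} \approx -58.846$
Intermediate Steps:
$B{\left(L,I \right)} = 49$ ($B{\left(L,I \right)} = 7^{2} = 49$)
$\frac{B{\left(55,207 \right)}}{2709} + \frac{x}{r{\left(115,128 \right)}} = \frac{49}{2709} + \frac{6475}{-110} = 49 \cdot \frac{1}{2709} + 6475 \left(- \frac{1}{110}\right) = \frac{7}{387} - \frac{1295}{22} = - \frac{501011}{8514}$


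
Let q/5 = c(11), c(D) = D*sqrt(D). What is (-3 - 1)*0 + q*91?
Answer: 5005*sqrt(11) ≈ 16600.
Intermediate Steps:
c(D) = D**(3/2)
q = 55*sqrt(11) (q = 5*11**(3/2) = 5*(11*sqrt(11)) = 55*sqrt(11) ≈ 182.41)
(-3 - 1)*0 + q*91 = (-3 - 1)*0 + (55*sqrt(11))*91 = -4*0 + 5005*sqrt(11) = 0 + 5005*sqrt(11) = 5005*sqrt(11)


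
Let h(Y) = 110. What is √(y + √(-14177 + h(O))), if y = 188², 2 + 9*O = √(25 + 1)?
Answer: √(35344 + 3*I*√1563) ≈ 188.0 + 0.3154*I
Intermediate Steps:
O = -2/9 + √26/9 (O = -2/9 + √(25 + 1)/9 = -2/9 + √26/9 ≈ 0.34434)
y = 35344
√(y + √(-14177 + h(O))) = √(35344 + √(-14177 + 110)) = √(35344 + √(-14067)) = √(35344 + 3*I*√1563)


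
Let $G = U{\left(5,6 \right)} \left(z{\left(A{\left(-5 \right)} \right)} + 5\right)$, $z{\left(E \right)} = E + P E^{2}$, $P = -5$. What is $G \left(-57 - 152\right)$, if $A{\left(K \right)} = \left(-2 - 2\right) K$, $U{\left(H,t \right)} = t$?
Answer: $2476650$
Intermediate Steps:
$A{\left(K \right)} = - 4 K$
$z{\left(E \right)} = E - 5 E^{2}$
$G = -11850$ ($G = 6 \left(\left(-4\right) \left(-5\right) \left(1 - 5 \left(\left(-4\right) \left(-5\right)\right)\right) + 5\right) = 6 \left(20 \left(1 - 100\right) + 5\right) = 6 \left(20 \left(-99\right) + 5\right) = 6 \left(-1980 + 5\right) = 6 \left(-1975\right) = -11850$)
$G \left(-57 - 152\right) = - 11850 \left(-57 - 152\right) = \left(-11850\right) \left(-209\right) = 2476650$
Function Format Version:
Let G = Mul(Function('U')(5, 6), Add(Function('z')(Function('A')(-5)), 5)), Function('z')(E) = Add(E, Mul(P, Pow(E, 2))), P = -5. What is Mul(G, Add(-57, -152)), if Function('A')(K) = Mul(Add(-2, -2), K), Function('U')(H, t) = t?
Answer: 2476650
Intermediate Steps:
Function('A')(K) = Mul(-4, K)
Function('z')(E) = Add(E, Mul(-5, Pow(E, 2)))
G = -11850 (G = Mul(6, Add(Mul(Mul(-4, -5), Add(1, Mul(-5, Mul(-4, -5)))), 5)) = Mul(6, Add(Mul(20, Add(1, Mul(-5, 20))), 5)) = Mul(6, Add(Mul(20, Add(1, -100)), 5)) = Mul(6, Add(Mul(20, -99), 5)) = Mul(6, Add(-1980, 5)) = Mul(6, -1975) = -11850)
Mul(G, Add(-57, -152)) = Mul(-11850, Add(-57, -152)) = Mul(-11850, -209) = 2476650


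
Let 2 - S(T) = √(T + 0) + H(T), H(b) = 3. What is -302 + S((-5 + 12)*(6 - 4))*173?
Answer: -475 - 173*√14 ≈ -1122.3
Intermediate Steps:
S(T) = -1 - √T (S(T) = 2 - (√(T + 0) + 3) = 2 - (√T + 3) = 2 - (3 + √T) = 2 + (-3 - √T) = -1 - √T)
-302 + S((-5 + 12)*(6 - 4))*173 = -302 + (-1 - √((-5 + 12)*(6 - 4)))*173 = -302 + (-1 - √(7*2))*173 = -302 + (-1 - √14)*173 = -302 + (-173 - 173*√14) = -475 - 173*√14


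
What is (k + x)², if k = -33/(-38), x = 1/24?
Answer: 172225/207936 ≈ 0.82826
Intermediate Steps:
x = 1/24 ≈ 0.041667
k = 33/38 (k = -33*(-1/38) = 33/38 ≈ 0.86842)
(k + x)² = (33/38 + 1/24)² = (415/456)² = 172225/207936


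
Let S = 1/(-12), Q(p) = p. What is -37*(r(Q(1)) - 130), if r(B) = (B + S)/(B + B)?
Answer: 115033/24 ≈ 4793.0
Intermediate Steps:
S = -1/12 ≈ -0.083333
r(B) = (-1/12 + B)/(2*B) (r(B) = (B - 1/12)/(B + B) = (-1/12 + B)/((2*B)) = (-1/12 + B)*(1/(2*B)) = (-1/12 + B)/(2*B))
-37*(r(Q(1)) - 130) = -37*((1/24)*(-1 + 12*1)/1 - 130) = -37*((1/24)*1*(-1 + 12) - 130) = -37*((1/24)*1*11 - 130) = -37*(11/24 - 130) = -37*(-3109/24) = 115033/24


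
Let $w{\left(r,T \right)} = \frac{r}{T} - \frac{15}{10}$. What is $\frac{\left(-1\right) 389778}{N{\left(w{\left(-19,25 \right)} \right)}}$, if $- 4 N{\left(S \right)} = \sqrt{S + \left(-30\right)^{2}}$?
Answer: $\frac{7795560 \sqrt{89774}}{44887} \approx 52036.0$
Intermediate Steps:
$w{\left(r,T \right)} = - \frac{3}{2} + \frac{r}{T}$ ($w{\left(r,T \right)} = \frac{r}{T} - \frac{3}{2} = - \frac{3}{2} + \frac{r}{T}$)
$N{\left(S \right)} = - \frac{\sqrt{900 + S}}{4}$ ($N{\left(S \right)} = - \frac{\sqrt{S + \left(-30\right)^{2}}}{4} = - \frac{\sqrt{S + 900}}{4} = - \frac{\sqrt{900 + S}}{4}$)
$\frac{\left(-1\right) 389778}{N{\left(w{\left(-19,25 \right)} \right)}} = \frac{\left(-1\right) 389778}{\left(- \frac{1}{4}\right) \sqrt{900 - \left(\frac{3}{2} + \frac{19}{25}\right)}} = - \frac{389778}{\left(- \frac{1}{4}\right) \sqrt{900 - \frac{113}{50}}} = - \frac{389778}{\left(- \frac{1}{4}\right) \sqrt{\frac{44887}{50}}} = - \frac{389778}{\left(- \frac{1}{4}\right) \frac{\sqrt{89774}}{10}} = - \frac{389778}{\left(- \frac{1}{40}\right) \sqrt{89774}} = - 389778 \left(- \frac{20 \sqrt{89774}}{44887}\right) = \frac{7795560 \sqrt{89774}}{44887}$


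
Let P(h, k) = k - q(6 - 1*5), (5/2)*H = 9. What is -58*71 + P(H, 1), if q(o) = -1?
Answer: -4116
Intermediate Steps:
H = 18/5 (H = (⅖)*9 = 18/5 ≈ 3.6000)
P(h, k) = 1 + k (P(h, k) = k - 1*(-1) = k + 1 = 1 + k)
-58*71 + P(H, 1) = -58*71 + (1 + 1) = -4118 + 2 = -4116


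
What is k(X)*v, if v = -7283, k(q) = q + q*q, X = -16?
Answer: -1747920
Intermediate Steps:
k(q) = q + q²
k(X)*v = -16*(1 - 16)*(-7283) = -16*(-15)*(-7283) = 240*(-7283) = -1747920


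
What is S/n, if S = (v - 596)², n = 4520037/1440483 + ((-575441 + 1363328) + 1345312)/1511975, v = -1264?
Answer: 156977496513894375/206396246629 ≈ 7.6056e+5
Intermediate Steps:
n = 3302339946064/725991427975 (n = 4520037*(1/1440483) + (787887 + 1345312)*(1/1511975) = 1506679/480161 + 2133199*(1/1511975) = 1506679/480161 + 2133199/1511975 = 3302339946064/725991427975 ≈ 4.5487)
S = 3459600 (S = (-1264 - 596)² = (-1860)² = 3459600)
S/n = 3459600/(3302339946064/725991427975) = 3459600*(725991427975/3302339946064) = 156977496513894375/206396246629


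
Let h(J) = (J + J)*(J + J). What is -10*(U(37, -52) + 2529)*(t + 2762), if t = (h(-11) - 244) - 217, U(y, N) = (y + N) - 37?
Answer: -68984450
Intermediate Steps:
h(J) = 4*J² (h(J) = (2*J)*(2*J) = 4*J²)
U(y, N) = -37 + N + y (U(y, N) = (N + y) - 37 = -37 + N + y)
t = 23 (t = (4*(-11)² - 244) - 217 = (4*121 - 244) - 217 = (484 - 244) - 217 = 240 - 217 = 23)
-10*(U(37, -52) + 2529)*(t + 2762) = -10*((-37 - 52 + 37) + 2529)*(23 + 2762) = -10*(-52 + 2529)*2785 = -24770*2785 = -10*6898445 = -68984450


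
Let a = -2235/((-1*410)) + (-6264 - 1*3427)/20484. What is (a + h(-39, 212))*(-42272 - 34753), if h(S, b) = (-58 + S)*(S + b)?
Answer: 361741270916675/279948 ≈ 1.2922e+9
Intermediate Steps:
a = 4180843/839844 (a = -2235/(-410) + (-6264 - 3427)*(1/20484) = -2235*(-1/410) - 9691*1/20484 = 447/82 - 9691/20484 = 4180843/839844 ≈ 4.9781)
(a + h(-39, 212))*(-42272 - 34753) = (4180843/839844 + ((-39)² - 58*(-39) - 58*212 - 39*212))*(-42272 - 34753) = (4180843/839844 + (1521 + 2262 - 12296 - 8268))*(-77025) = (4180843/839844 - 16781)*(-77025) = -14089241321/839844*(-77025) = 361741270916675/279948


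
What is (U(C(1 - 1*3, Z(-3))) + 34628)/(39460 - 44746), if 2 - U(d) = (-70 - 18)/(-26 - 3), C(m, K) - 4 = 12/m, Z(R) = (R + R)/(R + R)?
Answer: -502091/76647 ≈ -6.5507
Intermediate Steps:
Z(R) = 1 (Z(R) = (2*R)/((2*R)) = (2*R)*(1/(2*R)) = 1)
C(m, K) = 4 + 12/m
U(d) = -30/29 (U(d) = 2 - (-70 - 18)/(-26 - 3) = 2 - (-88)/(-29) = 2 - (-88)*(-1)/29 = 2 - 1*88/29 = 2 - 88/29 = -30/29)
(U(C(1 - 1*3, Z(-3))) + 34628)/(39460 - 44746) = (-30/29 + 34628)/(39460 - 44746) = (1004182/29)/(-5286) = (1004182/29)*(-1/5286) = -502091/76647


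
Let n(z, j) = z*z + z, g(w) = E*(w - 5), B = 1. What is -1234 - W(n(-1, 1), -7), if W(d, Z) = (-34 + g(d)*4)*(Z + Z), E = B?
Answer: -1990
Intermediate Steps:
E = 1
g(w) = -5 + w (g(w) = 1*(w - 5) = 1*(-5 + w) = -5 + w)
n(z, j) = z + z² (n(z, j) = z² + z = z + z²)
W(d, Z) = 2*Z*(-54 + 4*d) (W(d, Z) = (-34 + (-5 + d)*4)*(Z + Z) = (-34 + (-20 + 4*d))*(2*Z) = (-54 + 4*d)*(2*Z) = 2*Z*(-54 + 4*d))
-1234 - W(n(-1, 1), -7) = -1234 - 4*(-7)*(-27 + 2*(-(1 - 1))) = -1234 - 4*(-7)*(-27 + 2*(-1*0)) = -1234 - 4*(-7)*(-27 + 2*0) = -1234 - 4*(-7)*(-27 + 0) = -1234 - 4*(-7)*(-27) = -1234 - 1*756 = -1234 - 756 = -1990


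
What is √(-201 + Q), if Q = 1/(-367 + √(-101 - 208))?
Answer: √(-3663166005070 - 134998*I*√309)/134998 ≈ 4.5922e-6 - 14.178*I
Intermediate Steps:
Q = 1/(-367 + I*√309) (Q = 1/(-367 + √(-309)) = 1/(-367 + I*√309) ≈ -0.0027186 - 0.00013021*I)
√(-201 + Q) = √(-201 + (-367/134998 - I*√309/134998)) = √(-27134965/134998 - I*√309/134998)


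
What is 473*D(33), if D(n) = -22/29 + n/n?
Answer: 3311/29 ≈ 114.17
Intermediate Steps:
D(n) = 7/29 (D(n) = -22*1/29 + 1 = -22/29 + 1 = 7/29)
473*D(33) = 473*(7/29) = 3311/29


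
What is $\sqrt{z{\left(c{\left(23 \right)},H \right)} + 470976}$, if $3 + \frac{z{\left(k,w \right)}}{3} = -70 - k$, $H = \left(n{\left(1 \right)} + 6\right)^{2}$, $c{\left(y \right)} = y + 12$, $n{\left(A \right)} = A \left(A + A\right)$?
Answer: $2 \sqrt{117663} \approx 686.04$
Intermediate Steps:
$n{\left(A \right)} = 2 A^{2}$ ($n{\left(A \right)} = A 2 A = 2 A^{2}$)
$c{\left(y \right)} = 12 + y$
$H = 64$ ($H = \left(2 \cdot 1^{2} + 6\right)^{2} = \left(2 \cdot 1 + 6\right)^{2} = \left(2 + 6\right)^{2} = 8^{2} = 64$)
$z{\left(k,w \right)} = -219 - 3 k$ ($z{\left(k,w \right)} = -9 + 3 \left(-70 - k\right) = -9 - \left(210 + 3 k\right) = -219 - 3 k$)
$\sqrt{z{\left(c{\left(23 \right)},H \right)} + 470976} = \sqrt{\left(-219 - 3 \left(12 + 23\right)\right) + 470976} = \sqrt{\left(-219 - 105\right) + 470976} = \sqrt{-324 + 470976} = \sqrt{470652} = 2 \sqrt{117663}$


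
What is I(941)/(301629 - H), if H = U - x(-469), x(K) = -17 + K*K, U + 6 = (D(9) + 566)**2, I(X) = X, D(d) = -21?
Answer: 941/224554 ≈ 0.0041905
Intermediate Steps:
U = 297019 (U = -6 + (-21 + 566)**2 = -6 + 545**2 = -6 + 297025 = 297019)
x(K) = -17 + K**2
H = 77075 (H = 297019 - (-17 + (-469)**2) = 297019 - (-17 + 219961) = 297019 - 1*219944 = 297019 - 219944 = 77075)
I(941)/(301629 - H) = 941/(301629 - 1*77075) = 941/(301629 - 77075) = 941/224554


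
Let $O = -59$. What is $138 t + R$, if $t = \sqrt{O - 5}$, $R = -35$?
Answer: $-35 + 1104 i \approx -35.0 + 1104.0 i$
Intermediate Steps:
$t = 8 i$ ($t = \sqrt{-59 - 5} = \sqrt{-64} = 8 i \approx 8.0 i$)
$138 t + R = 138 \cdot 8 i - 35 = 1104 i - 35 = -35 + 1104 i$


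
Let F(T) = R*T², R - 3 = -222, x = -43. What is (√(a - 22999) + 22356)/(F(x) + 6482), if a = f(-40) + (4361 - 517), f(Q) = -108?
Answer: -22356/398449 - I*√19263/398449 ≈ -0.056108 - 0.00034833*I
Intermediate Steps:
a = 3736 (a = -108 + (4361 - 517) = -108 + 3844 = 3736)
R = -219 (R = 3 - 222 = -219)
F(T) = -219*T²
(√(a - 22999) + 22356)/(F(x) + 6482) = (√(3736 - 22999) + 22356)/(-219*(-43)² + 6482) = (√(-19263) + 22356)/(-219*1849 + 6482) = (I*√19263 + 22356)/(-404931 + 6482) = (22356 + I*√19263)/(-398449) = (22356 + I*√19263)*(-1/398449) = -22356/398449 - I*√19263/398449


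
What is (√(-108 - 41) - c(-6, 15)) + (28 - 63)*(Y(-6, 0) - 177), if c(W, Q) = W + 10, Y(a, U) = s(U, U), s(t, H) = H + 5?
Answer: 6016 + I*√149 ≈ 6016.0 + 12.207*I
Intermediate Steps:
s(t, H) = 5 + H
Y(a, U) = 5 + U
c(W, Q) = 10 + W
(√(-108 - 41) - c(-6, 15)) + (28 - 63)*(Y(-6, 0) - 177) = (√(-108 - 41) - (10 - 6)) + (28 - 63)*((5 + 0) - 177) = (√(-149) - 1*4) - 35*(5 - 177) = (I*√149 - 4) - 35*(-172) = (-4 + I*√149) + 6020 = 6016 + I*√149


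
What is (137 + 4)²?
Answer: 19881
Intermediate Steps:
(137 + 4)² = 141² = 19881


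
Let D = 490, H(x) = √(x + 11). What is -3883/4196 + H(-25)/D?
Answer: -3883/4196 + I*√14/490 ≈ -0.92541 + 0.007636*I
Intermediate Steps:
H(x) = √(11 + x)
-3883/4196 + H(-25)/D = -3883/4196 + √(11 - 25)/490 = -3883*1/4196 + √(-14)*(1/490) = -3883/4196 + (I*√14)*(1/490) = -3883/4196 + I*√14/490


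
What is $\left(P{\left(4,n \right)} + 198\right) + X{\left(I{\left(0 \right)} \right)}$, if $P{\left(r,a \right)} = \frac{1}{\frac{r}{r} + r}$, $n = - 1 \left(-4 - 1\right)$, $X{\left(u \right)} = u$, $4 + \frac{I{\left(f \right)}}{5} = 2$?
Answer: $\frac{941}{5} \approx 188.2$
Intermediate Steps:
$I{\left(f \right)} = -10$ ($I{\left(f \right)} = -20 + 5 \cdot 2 = -20 + 10 = -10$)
$n = 5$ ($n = - 1 \left(-5\right) = \left(-1\right) \left(-5\right) = 5$)
$P{\left(r,a \right)} = \frac{1}{1 + r}$
$\left(P{\left(4,n \right)} + 198\right) + X{\left(I{\left(0 \right)} \right)} = \left(\frac{1}{1 + 4} + 198\right) - 10 = \left(\frac{1}{5} + 198\right) - 10 = \frac{991}{5} - 10 = \frac{941}{5}$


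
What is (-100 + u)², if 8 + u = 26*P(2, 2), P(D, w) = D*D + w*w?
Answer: 10000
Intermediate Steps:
P(D, w) = D² + w²
u = 200 (u = -8 + 26*(2² + 2²) = -8 + 26*(4 + 4) = -8 + 26*8 = -8 + 208 = 200)
(-100 + u)² = (-100 + 200)² = 100² = 10000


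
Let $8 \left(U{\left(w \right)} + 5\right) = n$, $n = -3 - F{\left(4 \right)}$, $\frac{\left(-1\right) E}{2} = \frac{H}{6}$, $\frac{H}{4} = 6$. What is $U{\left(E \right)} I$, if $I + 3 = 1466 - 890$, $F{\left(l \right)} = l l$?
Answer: $- \frac{33807}{8} \approx -4225.9$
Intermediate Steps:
$H = 24$ ($H = 4 \cdot 6 = 24$)
$F{\left(l \right)} = l^{2}$
$E = -8$ ($E = - 2 \cdot \frac{24}{6} = - 2 \cdot 24 \cdot \frac{1}{6} = \left(-2\right) 4 = -8$)
$n = -19$ ($n = -3 - 4^{2} = -3 - 16 = -19$)
$U{\left(w \right)} = - \frac{59}{8}$ ($U{\left(w \right)} = -5 + \frac{1}{8} \left(-19\right) = -5 - \frac{19}{8} = - \frac{59}{8}$)
$I = 573$ ($I = -3 + \left(1466 - 890\right) = -3 + 576 = 573$)
$U{\left(E \right)} I = \left(- \frac{59}{8}\right) 573 = - \frac{33807}{8}$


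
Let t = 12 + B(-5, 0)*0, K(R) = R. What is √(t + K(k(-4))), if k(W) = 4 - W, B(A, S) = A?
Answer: 2*√5 ≈ 4.4721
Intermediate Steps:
t = 12 (t = 12 - 5*0 = 12 + 0 = 12)
√(t + K(k(-4))) = √(12 + (4 - 1*(-4))) = √(12 + (4 + 4)) = √(12 + 8) = √20 = 2*√5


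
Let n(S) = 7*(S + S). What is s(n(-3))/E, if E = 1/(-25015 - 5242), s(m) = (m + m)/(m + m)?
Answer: -30257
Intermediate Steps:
n(S) = 14*S (n(S) = 7*(2*S) = 14*S)
s(m) = 1 (s(m) = (2*m)/((2*m)) = (2*m)*(1/(2*m)) = 1)
E = -1/30257 (E = 1/(-30257) = -1/30257 ≈ -3.3050e-5)
s(n(-3))/E = 1/(-1/30257) = 1*(-30257) = -30257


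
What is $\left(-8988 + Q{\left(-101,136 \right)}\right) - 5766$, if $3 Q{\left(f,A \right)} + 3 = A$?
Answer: $- \frac{44129}{3} \approx -14710.0$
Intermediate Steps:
$Q{\left(f,A \right)} = -1 + \frac{A}{3}$
$\left(-8988 + Q{\left(-101,136 \right)}\right) - 5766 = \left(-8988 + \left(-1 + \frac{1}{3} \cdot 136\right)\right) - 5766 = \left(-8988 + \left(-1 + \frac{136}{3}\right)\right) - 5766 = \left(-8988 + \frac{133}{3}\right) - 5766 = - \frac{26831}{3} - 5766 = - \frac{44129}{3}$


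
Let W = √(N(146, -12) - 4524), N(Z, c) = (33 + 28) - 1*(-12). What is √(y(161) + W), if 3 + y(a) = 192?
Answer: √(189 + I*√4451) ≈ 13.954 + 2.3906*I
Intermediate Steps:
y(a) = 189 (y(a) = -3 + 192 = 189)
N(Z, c) = 73 (N(Z, c) = 61 + 12 = 73)
W = I*√4451 (W = √(73 - 4524) = √(-4451) = I*√4451 ≈ 66.716*I)
√(y(161) + W) = √(189 + I*√4451)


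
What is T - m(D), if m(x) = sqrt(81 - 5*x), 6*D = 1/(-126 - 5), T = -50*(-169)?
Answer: 8450 - sqrt(50045406)/786 ≈ 8441.0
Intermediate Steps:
T = 8450
D = -1/786 (D = 1/(6*(-126 - 5)) = (1/6)/(-131) = (1/6)*(-1/131) = -1/786 ≈ -0.0012723)
T - m(D) = 8450 - sqrt(81 - 5*(-1/786)) = 8450 - sqrt(81 + 5/786) = 8450 - sqrt(63671/786) = 8450 - sqrt(50045406)/786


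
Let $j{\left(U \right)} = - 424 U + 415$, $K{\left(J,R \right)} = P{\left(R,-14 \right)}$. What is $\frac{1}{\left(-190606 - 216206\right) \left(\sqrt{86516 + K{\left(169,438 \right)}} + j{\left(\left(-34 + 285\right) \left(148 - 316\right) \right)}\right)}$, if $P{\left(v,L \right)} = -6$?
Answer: $- \frac{17879647}{130050382966515770388} + \frac{\sqrt{86510}}{130050382966515770388} \approx -1.3748 \cdot 10^{-13}$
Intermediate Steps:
$K{\left(J,R \right)} = -6$
$j{\left(U \right)} = 415 - 424 U$
$\frac{1}{\left(-190606 - 216206\right) \left(\sqrt{86516 + K{\left(169,438 \right)}} + j{\left(\left(-34 + 285\right) \left(148 - 316\right) \right)}\right)} = \frac{1}{\left(-190606 - 216206\right) \left(\sqrt{86516 - 6} - \left(-415 + 424 \left(-34 + 285\right) \left(148 - 316\right)\right)\right)} = \frac{1}{\left(-406812\right) \left(\sqrt{86510} - \left(-415 + 424 \cdot 251 \left(-168\right)\right)\right)} = \frac{1}{\left(-406812\right) \left(\sqrt{86510} + \left(415 - -17879232\right)\right)} = \frac{1}{\left(-406812\right) \left(\sqrt{86510} + \left(415 + 17879232\right)\right)} = \frac{1}{\left(-406812\right) \left(\sqrt{86510} + 17879647\right)} = \frac{1}{\left(-406812\right) \left(17879647 + \sqrt{86510}\right)} = \frac{1}{-7273654955364 - 406812 \sqrt{86510}}$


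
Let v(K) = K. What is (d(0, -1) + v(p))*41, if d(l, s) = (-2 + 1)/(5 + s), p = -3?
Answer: -533/4 ≈ -133.25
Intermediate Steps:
d(l, s) = -1/(5 + s)
(d(0, -1) + v(p))*41 = (-1/(5 - 1) - 3)*41 = (-1/4 - 3)*41 = -13/4*41 = -533/4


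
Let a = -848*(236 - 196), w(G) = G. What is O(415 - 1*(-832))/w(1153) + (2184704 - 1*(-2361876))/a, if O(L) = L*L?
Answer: 2375184927/1955488 ≈ 1214.6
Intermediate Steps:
O(L) = L²
a = -33920 (a = -848*40 = -33920)
O(415 - 1*(-832))/w(1153) + (2184704 - 1*(-2361876))/a = (415 - 1*(-832))²/1153 + (2184704 - 1*(-2361876))/(-33920) = (415 + 832)²*(1/1153) + (2184704 + 2361876)*(-1/33920) = 1247²*(1/1153) + 4546580*(-1/33920) = 1555009*(1/1153) - 227329/1696 = 1555009/1153 - 227329/1696 = 2375184927/1955488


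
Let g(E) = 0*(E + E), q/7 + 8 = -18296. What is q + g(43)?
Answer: -128128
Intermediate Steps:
q = -128128 (q = -56 + 7*(-18296) = -56 - 128072 = -128128)
g(E) = 0 (g(E) = 0*(2*E) = 0)
q + g(43) = -128128 + 0 = -128128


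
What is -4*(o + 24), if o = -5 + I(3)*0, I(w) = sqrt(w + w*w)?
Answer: -76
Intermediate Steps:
I(w) = sqrt(w + w**2)
o = -5 (o = -5 + sqrt(3*(1 + 3))*0 = -5 + sqrt(3*4)*0 = -5 + sqrt(12)*0 = -5 + (2*sqrt(3))*0 = -5 + 0 = -5)
-4*(o + 24) = -4*(-5 + 24) = -4*19 = -76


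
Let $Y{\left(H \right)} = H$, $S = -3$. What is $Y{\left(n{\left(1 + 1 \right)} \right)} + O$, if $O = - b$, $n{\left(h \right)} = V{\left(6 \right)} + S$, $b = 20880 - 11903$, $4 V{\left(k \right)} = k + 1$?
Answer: $- \frac{35913}{4} \approx -8978.3$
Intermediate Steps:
$V{\left(k \right)} = \frac{1}{4} + \frac{k}{4}$ ($V{\left(k \right)} = \frac{k + 1}{4} = \frac{1 + k}{4} = \frac{1}{4} + \frac{k}{4}$)
$b = 8977$
$n{\left(h \right)} = - \frac{5}{4}$ ($n{\left(h \right)} = \left(\frac{1}{4} + \frac{1}{4} \cdot 6\right) - 3 = \left(\frac{1}{4} + \frac{3}{2}\right) - 3 = \frac{7}{4} - 3 = - \frac{5}{4}$)
$O = -8977$ ($O = \left(-1\right) 8977 = -8977$)
$Y{\left(n{\left(1 + 1 \right)} \right)} + O = - \frac{5}{4} - 8977 = - \frac{35913}{4}$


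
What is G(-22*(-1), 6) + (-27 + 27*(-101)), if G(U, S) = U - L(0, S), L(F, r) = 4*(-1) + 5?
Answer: -2733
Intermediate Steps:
L(F, r) = 1 (L(F, r) = -4 + 5 = 1)
G(U, S) = -1 + U (G(U, S) = U - 1*1 = U - 1 = -1 + U)
G(-22*(-1), 6) + (-27 + 27*(-101)) = (-1 - 22*(-1)) + (-27 + 27*(-101)) = (-1 + 22) + (-27 - 2727) = 21 - 2754 = -2733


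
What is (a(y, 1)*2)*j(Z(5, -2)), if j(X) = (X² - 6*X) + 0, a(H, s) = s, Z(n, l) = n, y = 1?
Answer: -10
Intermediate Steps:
j(X) = X² - 6*X
(a(y, 1)*2)*j(Z(5, -2)) = (1*2)*(5*(-6 + 5)) = 2*(5*(-1)) = 2*(-5) = -10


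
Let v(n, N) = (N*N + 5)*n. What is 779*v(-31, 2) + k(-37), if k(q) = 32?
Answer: -217309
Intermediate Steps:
v(n, N) = n*(5 + N²) (v(n, N) = (N² + 5)*n = (5 + N²)*n = n*(5 + N²))
779*v(-31, 2) + k(-37) = 779*(-31*(5 + 2²)) + 32 = 779*(-31*(5 + 4)) + 32 = 779*(-31*9) + 32 = 779*(-279) + 32 = -217341 + 32 = -217309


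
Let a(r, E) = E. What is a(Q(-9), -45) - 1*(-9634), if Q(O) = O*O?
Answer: 9589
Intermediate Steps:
Q(O) = O²
a(Q(-9), -45) - 1*(-9634) = -45 - 1*(-9634) = -45 + 9634 = 9589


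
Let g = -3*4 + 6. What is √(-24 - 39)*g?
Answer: -18*I*√7 ≈ -47.624*I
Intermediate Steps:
g = -6 (g = -12 + 6 = -6)
√(-24 - 39)*g = √(-24 - 39)*(-6) = √(-63)*(-6) = (3*I*√7)*(-6) = -18*I*√7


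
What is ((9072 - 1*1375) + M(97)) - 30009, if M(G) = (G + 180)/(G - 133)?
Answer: -803509/36 ≈ -22320.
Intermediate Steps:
M(G) = (180 + G)/(-133 + G)
((9072 - 1*1375) + M(97)) - 30009 = ((9072 - 1*1375) + (180 + 97)/(-133 + 97)) - 30009 = ((9072 - 1375) + 277/(-36)) - 30009 = (7697 - 1/36*277) - 30009 = (7697 - 277/36) - 30009 = 276815/36 - 30009 = -803509/36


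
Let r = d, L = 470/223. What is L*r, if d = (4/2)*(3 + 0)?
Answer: 2820/223 ≈ 12.646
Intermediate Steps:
L = 470/223 (L = 470*(1/223) = 470/223 ≈ 2.1076)
d = 6 (d = (4*(1/2))*3 = 2*3 = 6)
r = 6
L*r = (470/223)*6 = 2820/223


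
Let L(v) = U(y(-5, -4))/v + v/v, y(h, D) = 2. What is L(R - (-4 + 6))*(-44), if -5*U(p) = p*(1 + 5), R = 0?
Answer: -484/5 ≈ -96.800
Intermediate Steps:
U(p) = -6*p/5 (U(p) = -p*(1 + 5)/5 = -p*6/5 = -6*p/5)
L(v) = 1 - 12/(5*v) (L(v) = (-6/5*2)/v + v/v = -12/(5*v) + 1 = 1 - 12/(5*v))
L(R - (-4 + 6))*(-44) = ((-12/5 + (0 - (-4 + 6)))/(0 - (-4 + 6)))*(-44) = ((-12/5 + (0 - 1*2))/(0 - 1*2))*(-44) = ((-12/5 + (0 - 2))/(0 - 2))*(-44) = ((-12/5 - 2)/(-2))*(-44) = -½*(-22/5)*(-44) = (11/5)*(-44) = -484/5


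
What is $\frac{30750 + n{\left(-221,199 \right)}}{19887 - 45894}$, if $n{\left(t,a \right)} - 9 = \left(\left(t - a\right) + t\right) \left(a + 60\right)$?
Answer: $\frac{135260}{26007} \approx 5.2009$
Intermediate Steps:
$n{\left(t,a \right)} = 9 + \left(60 + a\right) \left(- a + 2 t\right)$ ($n{\left(t,a \right)} = 9 + \left(\left(t - a\right) + t\right) \left(a + 60\right) = 9 + \left(- a + 2 t\right) \left(60 + a\right) = 9 + \left(60 + a\right) \left(- a + 2 t\right)$)
$\frac{30750 + n{\left(-221,199 \right)}}{19887 - 45894} = \frac{30750 + \left(9 - 199^{2} - 11940 + 120 \left(-221\right) + 2 \cdot 199 \left(-221\right)\right)}{19887 - 45894} = \frac{30750 - 166010}{-26007} = \left(30750 - 166010\right) \left(- \frac{1}{26007}\right) = \left(-135260\right) \left(- \frac{1}{26007}\right) = \frac{135260}{26007}$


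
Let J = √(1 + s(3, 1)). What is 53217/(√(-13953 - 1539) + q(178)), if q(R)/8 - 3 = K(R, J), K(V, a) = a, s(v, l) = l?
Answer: 53217/(2*(12 + 4*√2 + I*√3873)) ≈ 112.27 - 395.71*I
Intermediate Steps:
J = √2 (J = √(1 + 1) = √2 ≈ 1.4142)
q(R) = 24 + 8*√2
53217/(√(-13953 - 1539) + q(178)) = 53217/(√(-13953 - 1539) + (24 + 8*√2)) = 53217/(√(-15492) + (24 + 8*√2)) = 53217/(2*I*√3873 + (24 + 8*√2)) = 53217/(24 + 8*√2 + 2*I*√3873)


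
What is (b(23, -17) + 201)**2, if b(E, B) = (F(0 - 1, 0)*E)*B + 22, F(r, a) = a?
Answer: 49729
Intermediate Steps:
b(E, B) = 22 (b(E, B) = (0*E)*B + 22 = 0*B + 22 = 0 + 22 = 22)
(b(23, -17) + 201)**2 = (22 + 201)**2 = 223**2 = 49729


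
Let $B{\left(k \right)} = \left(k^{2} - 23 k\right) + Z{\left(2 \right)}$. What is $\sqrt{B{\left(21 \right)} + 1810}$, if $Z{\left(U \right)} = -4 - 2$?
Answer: $\sqrt{1762} \approx 41.976$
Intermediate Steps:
$Z{\left(U \right)} = -6$
$B{\left(k \right)} = -6 + k^{2} - 23 k$ ($B{\left(k \right)} = \left(k^{2} - 23 k\right) - 6 = -6 + k^{2} - 23 k$)
$\sqrt{B{\left(21 \right)} + 1810} = \sqrt{\left(-6 + 21^{2} - 483\right) + 1810} = \sqrt{\left(-6 + 441 - 483\right) + 1810} = \sqrt{-48 + 1810} = \sqrt{1762}$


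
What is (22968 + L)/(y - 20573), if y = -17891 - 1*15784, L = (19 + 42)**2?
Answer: -26689/54248 ≈ -0.49198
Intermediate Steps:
L = 3721 (L = 61**2 = 3721)
y = -33675 (y = -17891 - 15784 = -33675)
(22968 + L)/(y - 20573) = (22968 + 3721)/(-33675 - 20573) = 26689/(-54248) = 26689*(-1/54248) = -26689/54248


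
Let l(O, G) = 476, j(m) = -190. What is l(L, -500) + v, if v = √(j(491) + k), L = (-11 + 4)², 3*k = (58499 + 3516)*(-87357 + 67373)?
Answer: 476 + I*√3717924990/3 ≈ 476.0 + 20325.0*I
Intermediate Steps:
k = -1239307760/3 (k = ((58499 + 3516)*(-87357 + 67373))/3 = (62015*(-19984))/3 = (⅓)*(-1239307760) = -1239307760/3 ≈ -4.1310e+8)
L = 49 (L = (-7)² = 49)
v = I*√3717924990/3 (v = √(-190 - 1239307760/3) = √(-1239308330/3) = I*√3717924990/3 ≈ 20325.0*I)
l(L, -500) + v = 476 + I*√3717924990/3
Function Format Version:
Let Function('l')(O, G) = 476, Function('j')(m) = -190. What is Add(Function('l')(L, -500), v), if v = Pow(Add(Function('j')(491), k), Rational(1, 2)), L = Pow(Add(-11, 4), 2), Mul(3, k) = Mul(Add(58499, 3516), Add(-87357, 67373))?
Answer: Add(476, Mul(Rational(1, 3), I, Pow(3717924990, Rational(1, 2)))) ≈ Add(476.00, Mul(20325., I))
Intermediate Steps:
k = Rational(-1239307760, 3) (k = Mul(Rational(1, 3), Mul(Add(58499, 3516), Add(-87357, 67373))) = Mul(Rational(1, 3), Mul(62015, -19984)) = Mul(Rational(1, 3), -1239307760) = Rational(-1239307760, 3) ≈ -4.1310e+8)
L = 49 (L = Pow(-7, 2) = 49)
v = Mul(Rational(1, 3), I, Pow(3717924990, Rational(1, 2))) (v = Pow(Add(-190, Rational(-1239307760, 3)), Rational(1, 2)) = Pow(Rational(-1239308330, 3), Rational(1, 2)) = Mul(Rational(1, 3), I, Pow(3717924990, Rational(1, 2))) ≈ Mul(20325., I))
Add(Function('l')(L, -500), v) = Add(476, Mul(Rational(1, 3), I, Pow(3717924990, Rational(1, 2))))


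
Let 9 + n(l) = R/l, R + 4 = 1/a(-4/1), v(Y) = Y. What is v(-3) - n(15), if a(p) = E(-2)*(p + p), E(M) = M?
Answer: 501/80 ≈ 6.2625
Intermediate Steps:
a(p) = -4*p (a(p) = -2*(p + p) = -4*p)
R = -63/16 (R = -4 + 1/(-(-16)/1) = -4 + 1/(-(-16)) = -4 + 1/(-4*(-4)) = -4 + 1/16 = -63/16 ≈ -3.9375)
n(l) = -9 - 63/(16*l)
v(-3) - n(15) = -3 - (-9 - 63/16/15) = -3 - (-9 - 63/16*1/15) = -3 - (-9 - 21/80) = -3 - 1*(-741/80) = -3 + 741/80 = 501/80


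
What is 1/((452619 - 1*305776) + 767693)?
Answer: 1/914536 ≈ 1.0935e-6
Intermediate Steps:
1/((452619 - 1*305776) + 767693) = 1/((452619 - 305776) + 767693) = 1/(146843 + 767693) = 1/914536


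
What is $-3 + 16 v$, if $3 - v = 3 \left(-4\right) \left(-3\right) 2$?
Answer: $-1107$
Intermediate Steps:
$v = -69$ ($v = 3 - 3 \left(-4\right) \left(-3\right) 2 = 3 - \left(-12\right) \left(-3\right) 2 = 3 - 36 \cdot 2 = 3 - 72 = -69$)
$-3 + 16 v = -3 + 16 \left(-69\right) = -3 - 1104 = -1107$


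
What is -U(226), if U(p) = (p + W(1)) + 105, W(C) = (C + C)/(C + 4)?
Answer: -1657/5 ≈ -331.40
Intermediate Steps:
W(C) = 2*C/(4 + C) (W(C) = (2*C)/(4 + C) = 2*C/(4 + C))
U(p) = 527/5 + p (U(p) = (p + 2*1/(4 + 1)) + 105 = (p + 2*1/5) + 105 = (p + 2*1*(1/5)) + 105 = (p + 2/5) + 105 = (2/5 + p) + 105 = 527/5 + p)
-U(226) = -(527/5 + 226) = -1*1657/5 = -1657/5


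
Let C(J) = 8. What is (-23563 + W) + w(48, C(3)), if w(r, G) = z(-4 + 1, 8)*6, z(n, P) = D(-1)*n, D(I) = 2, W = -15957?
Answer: -39556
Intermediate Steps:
z(n, P) = 2*n
w(r, G) = -36 (w(r, G) = (2*(-4 + 1))*6 = (2*(-3))*6 = -6*6 = -36)
(-23563 + W) + w(48, C(3)) = (-23563 - 15957) - 36 = -39520 - 36 = -39556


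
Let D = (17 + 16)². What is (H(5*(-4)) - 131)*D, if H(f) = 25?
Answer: -115434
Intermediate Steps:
D = 1089 (D = 33² = 1089)
(H(5*(-4)) - 131)*D = (25 - 131)*1089 = -106*1089 = -115434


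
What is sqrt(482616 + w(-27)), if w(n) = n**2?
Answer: 3*sqrt(53705) ≈ 695.23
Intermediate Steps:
sqrt(482616 + w(-27)) = sqrt(482616 + (-27)**2) = sqrt(482616 + 729) = sqrt(483345) = 3*sqrt(53705)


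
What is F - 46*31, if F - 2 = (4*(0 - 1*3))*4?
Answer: -1472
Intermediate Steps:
F = -46 (F = 2 + (4*(0 - 1*3))*4 = 2 + (4*(0 - 3))*4 = 2 + (4*(-3))*4 = 2 - 12*4 = 2 - 48 = -46)
F - 46*31 = -46 - 46*31 = -46 - 1426 = -1472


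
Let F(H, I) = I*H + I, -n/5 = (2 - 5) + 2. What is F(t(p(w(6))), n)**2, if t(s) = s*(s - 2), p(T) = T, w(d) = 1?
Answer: 0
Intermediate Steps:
t(s) = s*(-2 + s)
n = 5 (n = -5*((2 - 5) + 2) = -5*(-3 + 2) = -5*(-1) = 5)
F(H, I) = I + H*I (F(H, I) = H*I + I = I + H*I)
F(t(p(w(6))), n)**2 = (5*(1 + 1*(-2 + 1)))**2 = (5*(1 + 1*(-1)))**2 = (5*(1 - 1))**2 = (5*0)**2 = 0**2 = 0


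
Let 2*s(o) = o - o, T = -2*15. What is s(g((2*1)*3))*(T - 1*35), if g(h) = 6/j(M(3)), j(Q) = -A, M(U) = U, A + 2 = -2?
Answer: 0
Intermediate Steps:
A = -4 (A = -2 - 2 = -4)
j(Q) = 4 (j(Q) = -1*(-4) = 4)
g(h) = 3/2 (g(h) = 6/4 = 6*(1/4) = 3/2)
T = -30
s(o) = 0 (s(o) = (o - o)/2 = (1/2)*0 = 0)
s(g((2*1)*3))*(T - 1*35) = 0*(-30 - 1*35) = 0*(-30 - 35) = 0*(-65) = 0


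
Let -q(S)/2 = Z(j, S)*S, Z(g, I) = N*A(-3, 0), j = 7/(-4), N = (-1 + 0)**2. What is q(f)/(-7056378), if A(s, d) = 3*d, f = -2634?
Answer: 0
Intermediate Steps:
N = 1 (N = (-1)**2 = 1)
j = -7/4 (j = 7*(-1/4) = -7/4 ≈ -1.7500)
Z(g, I) = 0 (Z(g, I) = 1*(3*0) = 1*0 = 0)
q(S) = 0 (q(S) = -0*S = -2*0 = 0)
q(f)/(-7056378) = 0/(-7056378) = 0*(-1/7056378) = 0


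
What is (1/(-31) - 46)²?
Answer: 2036329/961 ≈ 2119.0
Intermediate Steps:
(1/(-31) - 46)² = (-1/31 - 46)² = (-1427/31)² = 2036329/961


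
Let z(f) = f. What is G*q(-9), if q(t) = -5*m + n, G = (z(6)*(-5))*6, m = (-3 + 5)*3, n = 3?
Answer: 4860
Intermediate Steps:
m = 6 (m = 2*3 = 6)
G = -180 (G = (6*(-5))*6 = -30*6 = -180)
q(t) = -27 (q(t) = -5*6 + 3 = -30 + 3 = -27)
G*q(-9) = -180*(-27) = 4860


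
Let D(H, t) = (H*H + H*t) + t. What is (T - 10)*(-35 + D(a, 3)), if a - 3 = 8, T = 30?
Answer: 2440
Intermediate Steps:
a = 11 (a = 3 + 8 = 11)
D(H, t) = t + H² + H*t (D(H, t) = (H² + H*t) + t = t + H² + H*t)
(T - 10)*(-35 + D(a, 3)) = (30 - 10)*(-35 + (3 + 11² + 11*3)) = 20*(-35 + (3 + 121 + 33)) = 20*(-35 + 157) = 20*122 = 2440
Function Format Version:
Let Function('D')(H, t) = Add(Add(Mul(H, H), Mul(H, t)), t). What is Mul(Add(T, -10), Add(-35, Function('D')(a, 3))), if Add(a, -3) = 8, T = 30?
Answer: 2440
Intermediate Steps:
a = 11 (a = Add(3, 8) = 11)
Function('D')(H, t) = Add(t, Pow(H, 2), Mul(H, t)) (Function('D')(H, t) = Add(Add(Pow(H, 2), Mul(H, t)), t) = Add(t, Pow(H, 2), Mul(H, t)))
Mul(Add(T, -10), Add(-35, Function('D')(a, 3))) = Mul(Add(30, -10), Add(-35, Add(3, Pow(11, 2), Mul(11, 3)))) = Mul(20, Add(-35, Add(3, 121, 33))) = Mul(20, Add(-35, 157)) = Mul(20, 122) = 2440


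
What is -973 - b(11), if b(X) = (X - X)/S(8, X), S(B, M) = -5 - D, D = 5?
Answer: -973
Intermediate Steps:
S(B, M) = -10 (S(B, M) = -5 - 1*5 = -5 - 5 = -10)
b(X) = 0 (b(X) = (X - X)/(-10) = 0*(-⅒) = 0)
-973 - b(11) = -973 - 1*0 = -973 + 0 = -973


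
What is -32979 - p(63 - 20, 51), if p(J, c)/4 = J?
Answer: -33151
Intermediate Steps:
p(J, c) = 4*J
-32979 - p(63 - 20, 51) = -32979 - 4*(63 - 20) = -32979 - 4*43 = -32979 - 1*172 = -32979 - 172 = -33151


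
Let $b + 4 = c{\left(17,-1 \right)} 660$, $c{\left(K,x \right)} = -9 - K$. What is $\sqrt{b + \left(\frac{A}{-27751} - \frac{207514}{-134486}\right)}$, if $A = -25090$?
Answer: $\frac{5 i \sqrt{2390385857905426201447}}{1866060493} \approx 131.0 i$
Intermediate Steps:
$b = -17164$ ($b = -4 + \left(-9 - 17\right) 660 = -4 - 17160 = -17164$)
$\sqrt{b + \left(\frac{A}{-27751} - \frac{207514}{-134486}\right)} = \sqrt{-17164 - \left(- \frac{103757}{67243} - \frac{25090}{27751}\right)} = \sqrt{-17164 - - \frac{4566487377}{1866060493}} = \sqrt{-17164 + \left(\frac{25090}{27751} + \frac{103757}{67243}\right)} = \sqrt{-17164 + \frac{4566487377}{1866060493}} = \sqrt{- \frac{32024495814475}{1866060493}} = \frac{5 i \sqrt{2390385857905426201447}}{1866060493}$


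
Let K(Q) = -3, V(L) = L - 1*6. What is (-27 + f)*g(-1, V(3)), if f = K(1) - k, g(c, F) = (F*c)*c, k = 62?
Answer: 276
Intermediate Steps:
V(L) = -6 + L (V(L) = L - 6 = -6 + L)
g(c, F) = F*c²
f = -65 (f = -3 - 1*62 = -3 - 62 = -65)
(-27 + f)*g(-1, V(3)) = (-27 - 65)*((-6 + 3)*(-1)²) = -(-276) = -92*(-3) = 276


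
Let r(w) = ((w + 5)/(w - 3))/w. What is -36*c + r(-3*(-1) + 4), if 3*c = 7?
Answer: -585/7 ≈ -83.571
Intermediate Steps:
c = 7/3 (c = (⅓)*7 = 7/3 ≈ 2.3333)
r(w) = (5 + w)/(w*(-3 + w)) (r(w) = ((5 + w)/(-3 + w))/w = (5 + w)/(w*(-3 + w)))
-36*c + r(-3*(-1) + 4) = -36*7/3 + (5 + (-3*(-1) + 4))/((-3*(-1) + 4)*(-3 + (-3*(-1) + 4))) = -84 + (5 + (3 + 4))/((3 + 4)*(-3 + (3 + 4))) = -84 + (5 + 7)/(7*(-3 + 7)) = -84 + (⅐)*12/4 = -84 + (⅐)*(¼)*12 = -84 + 3/7 = -585/7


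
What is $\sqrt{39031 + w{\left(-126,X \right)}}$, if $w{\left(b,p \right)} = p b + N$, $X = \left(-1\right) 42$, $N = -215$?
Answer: $2 \sqrt{11027} \approx 210.02$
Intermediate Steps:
$X = -42$
$w{\left(b,p \right)} = -215 + b p$ ($w{\left(b,p \right)} = p b - 215 = b p - 215 = -215 + b p$)
$\sqrt{39031 + w{\left(-126,X \right)}} = \sqrt{39031 - -5077} = \sqrt{39031 + \left(-215 + 5292\right)} = \sqrt{39031 + 5077} = \sqrt{44108} = 2 \sqrt{11027}$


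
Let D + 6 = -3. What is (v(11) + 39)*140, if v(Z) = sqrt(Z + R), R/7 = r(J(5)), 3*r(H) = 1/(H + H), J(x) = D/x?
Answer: 5460 + 70*sqrt(3354)/9 ≈ 5910.4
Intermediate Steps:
D = -9 (D = -6 - 3 = -9)
J(x) = -9/x
r(H) = 1/(6*H) (r(H) = 1/(3*(H + H)) = 1/(3*((2*H))) = (1/(2*H))/3 = 1/(6*H))
R = -35/54 (R = 7*(1/(6*((-9/5)))) = 7*(1/(6*((-9*1/5)))) = 7*(1/(6*(-9/5))) = 7*((1/6)*(-5/9)) = 7*(-5/54) = -35/54 ≈ -0.64815)
v(Z) = sqrt(-35/54 + Z) (v(Z) = sqrt(Z - 35/54) = sqrt(-35/54 + Z))
(v(11) + 39)*140 = (sqrt(-210 + 324*11)/18 + 39)*140 = (sqrt(-210 + 3564)/18 + 39)*140 = (sqrt(3354)/18 + 39)*140 = (39 + sqrt(3354)/18)*140 = 5460 + 70*sqrt(3354)/9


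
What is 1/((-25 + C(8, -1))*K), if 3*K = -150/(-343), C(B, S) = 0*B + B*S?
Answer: -343/1650 ≈ -0.20788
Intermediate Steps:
C(B, S) = B*S (C(B, S) = 0 + B*S = B*S)
K = 50/343 (K = (-150/(-343))/3 = (-150*(-1/343))/3 = (⅓)*(150/343) = 50/343 ≈ 0.14577)
1/((-25 + C(8, -1))*K) = 1/((-25 + 8*(-1))*(50/343)) = 1/((-25 - 8)*(50/343)) = 1/(-33*50/343) = 1/(-1650/343) = -343/1650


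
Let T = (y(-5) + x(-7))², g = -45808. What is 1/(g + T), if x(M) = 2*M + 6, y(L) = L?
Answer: -1/45639 ≈ -2.1911e-5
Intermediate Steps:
x(M) = 6 + 2*M
T = 169 (T = (-5 + (6 + 2*(-7)))² = (-5 + (6 - 14))² = (-5 - 8)² = (-13)² = 169)
1/(g + T) = 1/(-45808 + 169) = 1/(-45639) = -1/45639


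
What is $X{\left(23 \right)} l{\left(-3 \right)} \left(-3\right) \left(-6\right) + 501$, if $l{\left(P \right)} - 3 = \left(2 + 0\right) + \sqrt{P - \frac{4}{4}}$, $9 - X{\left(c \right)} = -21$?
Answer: $3201 + 1080 i \approx 3201.0 + 1080.0 i$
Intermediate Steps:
$X{\left(c \right)} = 30$ ($X{\left(c \right)} = 9 - -21 = 9 + 21 = 30$)
$l{\left(P \right)} = 5 + \sqrt{-1 + P}$ ($l{\left(P \right)} = 3 + \left(\left(2 + 0\right) + \sqrt{P - \frac{4}{4}}\right) = 3 + \left(2 + \sqrt{P - 1}\right) = 3 + \left(2 + \sqrt{-1 + P}\right) = 5 + \sqrt{-1 + P}$)
$X{\left(23 \right)} l{\left(-3 \right)} \left(-3\right) \left(-6\right) + 501 = 30 \left(5 + \sqrt{-1 - 3}\right) \left(-3\right) \left(-6\right) + 501 = 30 \left(5 + \sqrt{-4}\right) \left(-3\right) \left(-6\right) + 501 = 30 \left(5 + 2 i\right) \left(-3\right) \left(-6\right) + 501 = 30 \left(-15 - 6 i\right) \left(-6\right) + 501 = 30 \left(90 + 36 i\right) + 501 = \left(2700 + 1080 i\right) + 501 = 3201 + 1080 i$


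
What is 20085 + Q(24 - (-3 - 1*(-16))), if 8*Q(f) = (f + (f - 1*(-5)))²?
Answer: 161409/8 ≈ 20176.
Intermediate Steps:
Q(f) = (5 + 2*f)²/8 (Q(f) = (f + (f - 1*(-5)))²/8 = (f + (f + 5))²/8 = (f + (5 + f))²/8 = (5 + 2*f)²/8)
20085 + Q(24 - (-3 - 1*(-16))) = 20085 + (5 + 2*(24 - (-3 - 1*(-16))))²/8 = 20085 + (5 + 2*(24 - (-3 + 16)))²/8 = 20085 + (5 + 2*(24 - 1*13))²/8 = 20085 + (5 + 2*(24 - 13))²/8 = 20085 + (5 + 2*11)²/8 = 20085 + (5 + 22)²/8 = 20085 + (⅛)*27² = 20085 + (⅛)*729 = 20085 + 729/8 = 161409/8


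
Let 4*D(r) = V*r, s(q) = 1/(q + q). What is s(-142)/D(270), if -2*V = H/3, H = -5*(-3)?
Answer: 1/47925 ≈ 2.0866e-5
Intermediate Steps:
H = 15
V = -5/2 (V = -15/(2*3) = -½*5 = -5/2 ≈ -2.5000)
s(q) = 1/(2*q)
D(r) = -5*r/8 (D(r) = (-5*r/2)/4 = -5*r/8)
s(-142)/D(270) = ((½)/(-142))/((-5/8*270)) = ((½)*(-1/142))/(-675/4) = -1/284*(-4/675) = 1/47925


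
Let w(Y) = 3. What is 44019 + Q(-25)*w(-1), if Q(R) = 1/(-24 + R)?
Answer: 2156928/49 ≈ 44019.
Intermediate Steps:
44019 + Q(-25)*w(-1) = 44019 + 3/(-24 - 25) = 44019 + 3/(-49) = 44019 - 1/49*3 = 44019 - 3/49 = 2156928/49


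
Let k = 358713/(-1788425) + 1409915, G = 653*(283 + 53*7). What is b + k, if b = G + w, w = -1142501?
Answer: 1242017881587/1788425 ≈ 6.9448e+5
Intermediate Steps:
G = 427062 (G = 653*(283 + 371) = 653*654 = 427062)
k = 2521526875162/1788425 (k = 358713*(-1/1788425) + 1409915 = -358713/1788425 + 1409915 = 2521526875162/1788425 ≈ 1.4099e+6)
b = -715439 (b = 427062 - 1142501 = -715439)
b + k = -715439 + 2521526875162/1788425 = 1242017881587/1788425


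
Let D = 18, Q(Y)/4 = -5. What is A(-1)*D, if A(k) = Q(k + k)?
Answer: -360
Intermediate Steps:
Q(Y) = -20 (Q(Y) = 4*(-5) = -20)
A(k) = -20
A(-1)*D = -20*18 = -360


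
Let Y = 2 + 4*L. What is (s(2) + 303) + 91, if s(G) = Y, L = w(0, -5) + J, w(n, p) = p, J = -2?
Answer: 368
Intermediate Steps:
L = -7 (L = -5 - 2 = -7)
Y = -26 (Y = 2 + 4*(-7) = 2 - 28 = -26)
s(G) = -26
(s(2) + 303) + 91 = (-26 + 303) + 91 = 277 + 91 = 368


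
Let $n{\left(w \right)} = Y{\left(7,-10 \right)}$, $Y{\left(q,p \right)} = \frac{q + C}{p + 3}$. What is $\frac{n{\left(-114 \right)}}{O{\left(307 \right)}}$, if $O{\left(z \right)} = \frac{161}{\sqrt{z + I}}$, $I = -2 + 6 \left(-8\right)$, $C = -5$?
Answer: $- \frac{2 \sqrt{257}}{1127} \approx -0.028449$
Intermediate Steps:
$I = -50$ ($I = -2 - 48 = -50$)
$Y{\left(q,p \right)} = \frac{-5 + q}{3 + p}$ ($Y{\left(q,p \right)} = \frac{q - 5}{p + 3} = \frac{-5 + q}{3 + p}$)
$n{\left(w \right)} = - \frac{2}{7}$ ($n{\left(w \right)} = \frac{-5 + 7}{3 - 10} = \frac{1}{-7} \cdot 2 = \left(- \frac{1}{7}\right) 2 = - \frac{2}{7}$)
$O{\left(z \right)} = \frac{161}{\sqrt{-50 + z}}$ ($O{\left(z \right)} = \frac{161}{\sqrt{z - 50}} = \frac{161}{\sqrt{-50 + z}}$)
$\frac{n{\left(-114 \right)}}{O{\left(307 \right)}} = - \frac{2}{7 \frac{161}{\sqrt{-50 + 307}}} = - \frac{2}{7 \frac{161}{\sqrt{257}}} = - \frac{2}{7 \cdot 161 \frac{\sqrt{257}}{257}} = - \frac{2}{7 \frac{161 \sqrt{257}}{257}} = - \frac{2 \frac{\sqrt{257}}{161}}{7} = - \frac{2 \sqrt{257}}{1127}$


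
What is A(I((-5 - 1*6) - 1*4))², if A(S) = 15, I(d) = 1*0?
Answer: 225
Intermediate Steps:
I(d) = 0
A(I((-5 - 1*6) - 1*4))² = 15² = 225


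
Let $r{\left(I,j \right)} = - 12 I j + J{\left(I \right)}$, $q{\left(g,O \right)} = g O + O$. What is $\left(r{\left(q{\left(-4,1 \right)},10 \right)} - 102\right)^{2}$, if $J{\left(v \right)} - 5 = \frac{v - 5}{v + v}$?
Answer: $\frac{628849}{9} \approx 69872.0$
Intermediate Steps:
$J{\left(v \right)} = 5 + \frac{-5 + v}{2 v}$ ($J{\left(v \right)} = 5 + \frac{v - 5}{v + v} = 5 + \frac{-5 + v}{2 v}$)
$q{\left(g,O \right)} = O + O g$ ($q{\left(g,O \right)} = O g + O = O + O g$)
$r{\left(I,j \right)} = \frac{-5 + 11 I}{2 I} - 12 I j$ ($r{\left(I,j \right)} = - 12 I j + \frac{-5 + 11 I}{2 I} = \frac{-5 + 11 I}{2 I} - 12 I j$)
$\left(r{\left(q{\left(-4,1 \right)},10 \right)} - 102\right)^{2} = \left(\left(\frac{11}{2} - \frac{5}{2 \cdot 1 \left(1 - 4\right)} - 12 \cdot 1 \left(1 - 4\right) 10\right) - 102\right)^{2} = \left(\left(\frac{11}{2} - \frac{5}{2 \cdot 1 \left(-3\right)} - 12 \cdot 1 \left(-3\right) 10\right) - 102\right)^{2} = \left(\left(\frac{11}{2} - \frac{5}{2 \left(-3\right)} - \left(-36\right) 10\right) - 102\right)^{2} = \left(\left(\frac{11}{2} - - \frac{5}{6} + 360\right) - 102\right)^{2} = \left(\left(\frac{11}{2} + \frac{5}{6} + 360\right) - 102\right)^{2} = \left(\frac{1099}{3} - 102\right)^{2} = \left(\frac{793}{3}\right)^{2} = \frac{628849}{9}$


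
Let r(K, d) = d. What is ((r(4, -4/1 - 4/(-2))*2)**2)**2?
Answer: 256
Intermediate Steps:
((r(4, -4/1 - 4/(-2))*2)**2)**2 = (((-4/1 - 4/(-2))*2)**2)**2 = (((-4*1 - 4*(-1/2))*2)**2)**2 = (((-4 + 2)*2)**2)**2 = ((-2*2)**2)**2 = ((-4)**2)**2 = 16**2 = 256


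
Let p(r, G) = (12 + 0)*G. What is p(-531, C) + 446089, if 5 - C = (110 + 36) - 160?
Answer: 446317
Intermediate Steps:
C = 19 (C = 5 - ((110 + 36) - 160) = 5 - (146 - 160) = 5 - 1*(-14) = 5 + 14 = 19)
p(r, G) = 12*G
p(-531, C) + 446089 = 12*19 + 446089 = 228 + 446089 = 446317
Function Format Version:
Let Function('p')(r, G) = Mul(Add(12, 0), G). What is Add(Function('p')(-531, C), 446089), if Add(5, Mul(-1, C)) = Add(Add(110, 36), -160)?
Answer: 446317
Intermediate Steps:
C = 19 (C = Add(5, Mul(-1, Add(Add(110, 36), -160))) = Add(5, Mul(-1, Add(146, -160))) = Add(5, Mul(-1, -14)) = Add(5, 14) = 19)
Function('p')(r, G) = Mul(12, G)
Add(Function('p')(-531, C), 446089) = Add(Mul(12, 19), 446089) = Add(228, 446089) = 446317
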